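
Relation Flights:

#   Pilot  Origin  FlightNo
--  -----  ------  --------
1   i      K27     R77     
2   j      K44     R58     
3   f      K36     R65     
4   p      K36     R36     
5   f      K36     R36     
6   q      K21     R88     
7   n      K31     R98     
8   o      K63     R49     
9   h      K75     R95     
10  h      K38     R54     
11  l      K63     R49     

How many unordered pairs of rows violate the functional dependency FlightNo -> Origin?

FlightNo=R36: all 2 rows agree on Origin — 0 pairs.
FlightNo=R49: all 2 rows agree on Origin — 0 pairs.

0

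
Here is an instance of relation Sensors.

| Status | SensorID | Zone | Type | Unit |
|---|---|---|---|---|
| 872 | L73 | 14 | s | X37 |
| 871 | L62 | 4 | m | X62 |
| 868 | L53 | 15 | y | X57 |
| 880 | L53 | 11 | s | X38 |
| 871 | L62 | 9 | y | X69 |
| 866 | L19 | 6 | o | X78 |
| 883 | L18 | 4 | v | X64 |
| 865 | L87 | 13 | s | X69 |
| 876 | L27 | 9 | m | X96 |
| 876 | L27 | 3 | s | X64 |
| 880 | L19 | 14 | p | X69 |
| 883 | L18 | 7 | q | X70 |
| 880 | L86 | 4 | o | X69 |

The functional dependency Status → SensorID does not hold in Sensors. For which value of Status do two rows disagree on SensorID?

880

Status=872: 1 row → SensorID = L73 ✓
Status=871: 2 rows → SensorID = L62, L62 ✓
Status=868: 1 row → SensorID = L53 ✓
Status=880: 3 rows → SensorID takes values {L53, L19, L86} — violation
Status=866: 1 row → SensorID = L19 ✓
Status=883: 2 rows → SensorID = L18, L18 ✓
Status=865: 1 row → SensorID = L87 ✓
Status=876: 2 rows → SensorID = L27, L27 ✓
The only Status value with inconsistent SensorID is Status=880.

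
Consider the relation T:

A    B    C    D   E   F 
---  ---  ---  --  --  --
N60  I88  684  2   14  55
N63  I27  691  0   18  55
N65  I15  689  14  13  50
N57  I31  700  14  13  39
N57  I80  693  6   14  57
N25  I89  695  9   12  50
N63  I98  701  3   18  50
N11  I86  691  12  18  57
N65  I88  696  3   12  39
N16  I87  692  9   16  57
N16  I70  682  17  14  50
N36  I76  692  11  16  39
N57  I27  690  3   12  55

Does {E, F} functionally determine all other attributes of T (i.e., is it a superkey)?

All 13 rows have distinct {E, F} values, so {E, F} → (all attributes) holds and {E, F} is a superkey.

Yes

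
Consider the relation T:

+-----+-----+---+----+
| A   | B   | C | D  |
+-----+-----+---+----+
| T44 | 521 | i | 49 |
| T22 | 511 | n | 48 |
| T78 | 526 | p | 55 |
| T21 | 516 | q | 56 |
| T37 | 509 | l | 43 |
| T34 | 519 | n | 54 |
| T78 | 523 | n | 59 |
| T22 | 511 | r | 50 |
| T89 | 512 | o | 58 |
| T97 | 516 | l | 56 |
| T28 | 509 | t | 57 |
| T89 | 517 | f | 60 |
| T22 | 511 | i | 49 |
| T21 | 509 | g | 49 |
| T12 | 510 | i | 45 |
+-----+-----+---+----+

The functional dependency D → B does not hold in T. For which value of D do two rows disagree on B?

49

D=49: 3 rows → B takes values {521, 511, 509} — violation
D=48: 1 row → B = 511 ✓
D=55: 1 row → B = 526 ✓
D=56: 2 rows → B = 516, 516 ✓
D=43: 1 row → B = 509 ✓
D=54: 1 row → B = 519 ✓
D=59: 1 row → B = 523 ✓
D=50: 1 row → B = 511 ✓
D=58: 1 row → B = 512 ✓
D=57: 1 row → B = 509 ✓
D=60: 1 row → B = 517 ✓
D=45: 1 row → B = 510 ✓
The only D value with inconsistent B is D=49.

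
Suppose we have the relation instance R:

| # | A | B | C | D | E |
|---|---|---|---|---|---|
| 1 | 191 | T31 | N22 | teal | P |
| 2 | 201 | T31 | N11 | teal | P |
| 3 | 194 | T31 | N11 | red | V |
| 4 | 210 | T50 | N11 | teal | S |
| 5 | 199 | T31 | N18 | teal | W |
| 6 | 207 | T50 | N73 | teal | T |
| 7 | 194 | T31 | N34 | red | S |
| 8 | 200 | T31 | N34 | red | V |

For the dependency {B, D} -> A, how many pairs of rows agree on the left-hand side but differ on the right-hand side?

(B=T31, D=teal): violating pairs (1,2), (1,5), (2,5) — 3 pairs.
(B=T31, D=red): violating pairs (3,8), (7,8) — 2 pairs.
(B=T50, D=teal): violating pairs (4,6) — 1 pair.

6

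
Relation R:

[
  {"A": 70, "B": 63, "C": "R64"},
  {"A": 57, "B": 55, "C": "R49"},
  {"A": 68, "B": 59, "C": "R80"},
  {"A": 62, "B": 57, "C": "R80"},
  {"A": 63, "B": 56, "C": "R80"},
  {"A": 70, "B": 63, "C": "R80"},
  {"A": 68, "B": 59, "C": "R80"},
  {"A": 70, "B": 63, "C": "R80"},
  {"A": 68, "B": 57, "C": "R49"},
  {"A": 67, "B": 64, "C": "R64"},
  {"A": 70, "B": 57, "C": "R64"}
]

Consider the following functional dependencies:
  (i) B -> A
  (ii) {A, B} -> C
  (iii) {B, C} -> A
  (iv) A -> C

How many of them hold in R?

(i) B -> A: B=57: 3 rows → A takes values {62, 68, 70} — violation — fails.
(ii) {A, B} -> C: (A=70, B=63): 3 rows → C takes values {R64, R80} — violation — fails.
(iii) {B, C} -> A: every LHS value maps to a single RHS value — holds.
(iv) A -> C: A=70: 4 rows → C takes values {R64, R80} — violation; A=68: 3 rows → C takes values {R80, R49} — violation — fails.
1 of the 4 dependencies holds.

1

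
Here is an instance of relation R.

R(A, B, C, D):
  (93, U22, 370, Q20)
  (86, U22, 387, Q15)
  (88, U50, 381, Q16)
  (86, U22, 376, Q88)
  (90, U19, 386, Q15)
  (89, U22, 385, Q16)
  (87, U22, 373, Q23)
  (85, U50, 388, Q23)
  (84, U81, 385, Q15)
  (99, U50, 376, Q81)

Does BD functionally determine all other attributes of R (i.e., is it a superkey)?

Yes

All 10 rows have distinct BD values, so BD → (all attributes) holds and BD is a superkey.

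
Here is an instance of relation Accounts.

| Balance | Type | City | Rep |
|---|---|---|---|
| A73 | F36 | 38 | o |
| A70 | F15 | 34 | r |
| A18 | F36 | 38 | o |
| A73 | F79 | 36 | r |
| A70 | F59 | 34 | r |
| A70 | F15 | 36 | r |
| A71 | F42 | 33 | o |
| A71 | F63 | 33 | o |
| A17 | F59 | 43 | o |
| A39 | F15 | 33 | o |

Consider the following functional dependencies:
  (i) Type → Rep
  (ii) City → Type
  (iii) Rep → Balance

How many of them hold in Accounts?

0

(i) Type → Rep: Type=F15: 3 rows → Rep takes values {r, o} — violation; Type=F59: 2 rows → Rep takes values {r, o} — violation — fails.
(ii) City → Type: City=34: 2 rows → Type takes values {F15, F59} — violation; City=36: 2 rows → Type takes values {F79, F15} — violation; City=33: 3 rows → Type takes values {F42, F63, F15} — violation — fails.
(iii) Rep → Balance: Rep=o: 6 rows → Balance takes values {A73, A18, A71, A17, A39} — violation; Rep=r: 4 rows → Balance takes values {A70, A73} — violation — fails.
None of the 3 dependencies hold.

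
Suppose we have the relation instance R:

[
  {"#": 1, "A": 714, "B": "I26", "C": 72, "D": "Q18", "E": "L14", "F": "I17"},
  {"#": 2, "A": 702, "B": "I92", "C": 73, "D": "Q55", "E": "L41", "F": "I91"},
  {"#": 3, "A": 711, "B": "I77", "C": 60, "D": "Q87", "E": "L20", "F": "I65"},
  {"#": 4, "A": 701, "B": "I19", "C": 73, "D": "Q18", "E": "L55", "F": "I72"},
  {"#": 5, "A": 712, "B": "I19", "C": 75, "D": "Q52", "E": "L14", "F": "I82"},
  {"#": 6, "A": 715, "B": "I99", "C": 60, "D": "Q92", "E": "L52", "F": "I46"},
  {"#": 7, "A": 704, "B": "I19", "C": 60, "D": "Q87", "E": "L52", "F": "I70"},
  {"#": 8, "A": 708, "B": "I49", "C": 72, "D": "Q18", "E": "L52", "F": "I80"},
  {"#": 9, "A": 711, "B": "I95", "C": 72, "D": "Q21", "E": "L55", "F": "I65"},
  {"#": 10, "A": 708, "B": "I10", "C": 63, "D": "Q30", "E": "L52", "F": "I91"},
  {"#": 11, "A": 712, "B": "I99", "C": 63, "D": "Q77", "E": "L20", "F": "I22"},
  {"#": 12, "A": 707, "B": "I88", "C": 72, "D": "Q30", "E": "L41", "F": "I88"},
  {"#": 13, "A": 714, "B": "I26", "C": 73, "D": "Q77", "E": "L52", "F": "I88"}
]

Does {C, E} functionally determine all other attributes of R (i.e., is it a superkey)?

Rows 6 and 7 have the same {C, E} value (C=60, E=L52) but are distinct tuples, so {C, E} does not determine every attribute — not a superkey.

No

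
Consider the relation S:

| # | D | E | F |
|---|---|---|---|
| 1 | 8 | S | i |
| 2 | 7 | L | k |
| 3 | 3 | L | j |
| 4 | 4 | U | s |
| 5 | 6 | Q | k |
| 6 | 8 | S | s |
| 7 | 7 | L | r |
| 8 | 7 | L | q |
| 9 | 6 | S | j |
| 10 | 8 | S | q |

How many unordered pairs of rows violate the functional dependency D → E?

D=8: all 3 rows agree on E — 0 pairs.
D=7: all 3 rows agree on E — 0 pairs.
D=6: violating pairs (5,9) — 1 pair.

1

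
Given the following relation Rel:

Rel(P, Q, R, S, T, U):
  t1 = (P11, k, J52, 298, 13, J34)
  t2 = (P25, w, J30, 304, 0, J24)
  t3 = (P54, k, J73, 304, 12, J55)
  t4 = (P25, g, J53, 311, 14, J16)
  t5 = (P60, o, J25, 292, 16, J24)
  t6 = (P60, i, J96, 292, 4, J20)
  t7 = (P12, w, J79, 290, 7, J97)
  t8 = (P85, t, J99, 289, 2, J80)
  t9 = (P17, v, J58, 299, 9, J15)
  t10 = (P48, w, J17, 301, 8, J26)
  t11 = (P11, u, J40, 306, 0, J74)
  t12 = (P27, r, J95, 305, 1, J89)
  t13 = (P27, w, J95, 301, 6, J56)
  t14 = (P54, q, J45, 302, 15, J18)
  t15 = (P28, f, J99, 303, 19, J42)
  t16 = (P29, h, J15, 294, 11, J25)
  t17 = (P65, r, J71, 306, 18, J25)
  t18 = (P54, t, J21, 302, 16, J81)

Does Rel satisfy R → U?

No

R=J52: row 1 → U = J34 ✓
R=J30: row 2 → U = J24 ✓
R=J73: row 3 → U = J55 ✓
R=J53: row 4 → U = J16 ✓
R=J25: row 5 → U = J24 ✓
R=J96: row 6 → U = J20 ✓
R=J79: row 7 → U = J97 ✓
R=J99: rows 8, 15 → U takes values {J80, J42} — violation
R=J58: row 9 → U = J15 ✓
R=J17: row 10 → U = J26 ✓
R=J40: row 11 → U = J74 ✓
R=J95: rows 12, 13 → U takes values {J89, J56} — violation
R=J45: row 14 → U = J18 ✓
R=J15: row 16 → U = J25 ✓
R=J71: row 17 → U = J25 ✓
R=J21: row 18 → U = J81 ✓
Two rows agree on R but differ on U, so R → U does not hold.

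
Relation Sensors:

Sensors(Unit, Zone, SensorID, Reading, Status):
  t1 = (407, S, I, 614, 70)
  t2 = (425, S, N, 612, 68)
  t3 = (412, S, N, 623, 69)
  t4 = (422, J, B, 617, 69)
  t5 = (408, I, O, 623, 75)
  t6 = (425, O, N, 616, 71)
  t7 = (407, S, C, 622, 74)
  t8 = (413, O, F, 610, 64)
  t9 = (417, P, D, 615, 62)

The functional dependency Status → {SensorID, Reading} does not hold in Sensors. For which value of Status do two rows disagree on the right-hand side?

Status=70: row 1 → {SensorID,Reading} = (I, 614) ✓
Status=68: row 2 → {SensorID,Reading} = (N, 612) ✓
Status=69: rows 3, 4 → {SensorID,Reading} takes values {(N, 623), (B, 617)} — violation
Status=75: row 5 → {SensorID,Reading} = (O, 623) ✓
Status=71: row 6 → {SensorID,Reading} = (N, 616) ✓
Status=74: row 7 → {SensorID,Reading} = (C, 622) ✓
Status=64: row 8 → {SensorID,Reading} = (F, 610) ✓
Status=62: row 9 → {SensorID,Reading} = (D, 615) ✓
The only Status value with inconsistent RHS is Status=69.

69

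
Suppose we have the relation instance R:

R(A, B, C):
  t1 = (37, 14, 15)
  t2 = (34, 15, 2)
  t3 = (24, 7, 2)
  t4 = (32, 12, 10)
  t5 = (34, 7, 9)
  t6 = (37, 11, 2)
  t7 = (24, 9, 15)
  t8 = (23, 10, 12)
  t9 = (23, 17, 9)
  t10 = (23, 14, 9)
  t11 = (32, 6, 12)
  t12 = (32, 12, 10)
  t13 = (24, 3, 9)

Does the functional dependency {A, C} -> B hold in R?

(A=37, C=15): row 1 → B = 14 ✓
(A=34, C=2): row 2 → B = 15 ✓
(A=24, C=2): row 3 → B = 7 ✓
(A=32, C=10): rows 4, 12 → B = 12, 12 ✓
(A=34, C=9): row 5 → B = 7 ✓
(A=37, C=2): row 6 → B = 11 ✓
(A=24, C=15): row 7 → B = 9 ✓
(A=23, C=12): row 8 → B = 10 ✓
(A=23, C=9): rows 9, 10 → B takes values {17, 14} — violation
(A=32, C=12): row 11 → B = 6 ✓
(A=24, C=9): row 13 → B = 3 ✓
Two rows agree on {A, C} but differ on B, so {A, C} -> B does not hold.

No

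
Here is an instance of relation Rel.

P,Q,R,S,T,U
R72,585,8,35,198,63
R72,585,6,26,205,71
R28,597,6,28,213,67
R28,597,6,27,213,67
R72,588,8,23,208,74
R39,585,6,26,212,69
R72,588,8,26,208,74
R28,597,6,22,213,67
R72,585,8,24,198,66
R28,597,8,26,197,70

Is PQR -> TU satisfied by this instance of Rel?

No

(P=R72, Q=585, R=8): 2 rows → {T,U} takes values {(198, 63), (198, 66)} — violation
(P=R72, Q=585, R=6): 1 row → {T,U} = (205, 71) ✓
(P=R28, Q=597, R=6): 3 rows → {T,U} = (213, 67), (213, 67), (213, 67) ✓
(P=R72, Q=588, R=8): 2 rows → {T,U} = (208, 74), (208, 74) ✓
(P=R39, Q=585, R=6): 1 row → {T,U} = (212, 69) ✓
(P=R28, Q=597, R=8): 1 row → {T,U} = (197, 70) ✓
Two rows agree on PQR but differ on TU, so PQR -> TU does not hold.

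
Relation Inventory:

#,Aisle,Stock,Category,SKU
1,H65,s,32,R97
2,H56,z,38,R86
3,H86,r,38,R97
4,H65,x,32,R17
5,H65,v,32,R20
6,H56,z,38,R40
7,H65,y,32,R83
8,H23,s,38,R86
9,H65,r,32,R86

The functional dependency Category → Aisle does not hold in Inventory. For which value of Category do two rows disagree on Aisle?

Category=32: rows 1, 4, 5, 7, 9 → Aisle = H65, H65, H65, H65, H65 ✓
Category=38: rows 2, 3, 6, 8 → Aisle takes values {H56, H86, H23} — violation
The only Category value with inconsistent Aisle is Category=38.

38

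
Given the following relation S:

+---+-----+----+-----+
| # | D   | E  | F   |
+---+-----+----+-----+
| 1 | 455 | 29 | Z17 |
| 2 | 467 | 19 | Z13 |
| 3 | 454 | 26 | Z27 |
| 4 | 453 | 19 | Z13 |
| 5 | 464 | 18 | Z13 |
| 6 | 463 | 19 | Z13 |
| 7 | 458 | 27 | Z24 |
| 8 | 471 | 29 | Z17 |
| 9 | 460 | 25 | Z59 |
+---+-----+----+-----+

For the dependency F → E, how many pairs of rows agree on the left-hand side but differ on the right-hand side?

3

F=Z17: all 2 rows agree on E — 0 pairs.
F=Z13: violating pairs (2,5), (4,5), (5,6) — 3 pairs.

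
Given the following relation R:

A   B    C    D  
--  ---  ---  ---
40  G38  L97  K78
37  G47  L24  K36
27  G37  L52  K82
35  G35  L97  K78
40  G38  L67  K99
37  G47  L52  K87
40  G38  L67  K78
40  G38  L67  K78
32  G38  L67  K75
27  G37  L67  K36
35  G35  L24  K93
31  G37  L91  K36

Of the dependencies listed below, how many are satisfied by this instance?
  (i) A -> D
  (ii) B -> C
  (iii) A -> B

1

(i) A -> D: A=40: 4 rows → D takes values {K78, K99} — violation; A=37: 2 rows → D takes values {K36, K87} — violation; A=27: 2 rows → D takes values {K82, K36} — violation; A=35: 2 rows → D takes values {K78, K93} — violation — fails.
(ii) B -> C: B=G38: 5 rows → C takes values {L97, L67} — violation; B=G47: 2 rows → C takes values {L24, L52} — violation; B=G37: 3 rows → C takes values {L52, L67, L91} — violation; B=G35: 2 rows → C takes values {L97, L24} — violation — fails.
(iii) A -> B: every LHS value maps to a single RHS value — holds.
1 of the 3 dependencies holds.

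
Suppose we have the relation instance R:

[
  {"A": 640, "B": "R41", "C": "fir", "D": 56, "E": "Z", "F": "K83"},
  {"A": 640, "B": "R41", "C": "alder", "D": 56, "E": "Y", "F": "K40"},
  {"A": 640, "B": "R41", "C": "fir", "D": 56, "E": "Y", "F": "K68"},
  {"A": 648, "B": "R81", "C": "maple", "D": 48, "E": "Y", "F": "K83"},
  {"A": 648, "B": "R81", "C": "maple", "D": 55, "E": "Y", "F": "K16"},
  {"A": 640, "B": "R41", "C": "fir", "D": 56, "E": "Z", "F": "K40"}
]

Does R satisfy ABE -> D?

(A=640, B=R41, E=Z): 2 rows → D = 56, 56 ✓
(A=640, B=R41, E=Y): 2 rows → D = 56, 56 ✓
(A=648, B=R81, E=Y): 2 rows → D takes values {48, 55} — violation
Two rows agree on ABE but differ on D, so ABE -> D does not hold.

No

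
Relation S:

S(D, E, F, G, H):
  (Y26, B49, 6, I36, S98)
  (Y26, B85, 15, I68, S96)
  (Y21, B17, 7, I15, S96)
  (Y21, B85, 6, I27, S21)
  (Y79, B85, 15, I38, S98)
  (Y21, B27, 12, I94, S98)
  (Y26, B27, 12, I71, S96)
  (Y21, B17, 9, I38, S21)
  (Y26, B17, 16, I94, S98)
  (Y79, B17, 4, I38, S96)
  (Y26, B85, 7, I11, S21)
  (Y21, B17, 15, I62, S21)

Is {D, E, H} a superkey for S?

No

Two distinct rows share (D=Y21, E=B17, H=S21), so {D, E, H} does not determine every attribute — not a superkey.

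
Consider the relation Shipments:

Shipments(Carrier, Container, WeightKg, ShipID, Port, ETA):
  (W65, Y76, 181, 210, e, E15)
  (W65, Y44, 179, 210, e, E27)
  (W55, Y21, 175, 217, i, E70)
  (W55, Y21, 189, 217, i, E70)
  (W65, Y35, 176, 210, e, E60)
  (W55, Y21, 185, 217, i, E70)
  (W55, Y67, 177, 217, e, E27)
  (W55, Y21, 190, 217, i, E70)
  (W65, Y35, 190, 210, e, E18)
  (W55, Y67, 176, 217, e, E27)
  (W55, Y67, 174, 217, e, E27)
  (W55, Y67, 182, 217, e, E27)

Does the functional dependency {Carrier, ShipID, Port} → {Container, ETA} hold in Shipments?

(Carrier=W65, ShipID=210, Port=e): 4 rows → {Container,ETA} takes values {(Y76, E15), (Y44, E27), (Y35, E60), (Y35, E18)} — violation
(Carrier=W55, ShipID=217, Port=i): 4 rows → {Container,ETA} = (Y21, E70), (Y21, E70), (Y21, E70), (Y21, E70) ✓
(Carrier=W55, ShipID=217, Port=e): 4 rows → {Container,ETA} = (Y67, E27), (Y67, E27), (Y67, E27), (Y67, E27) ✓
Two rows agree on {Carrier, ShipID, Port} but differ on {Container, ETA}, so {Carrier, ShipID, Port} → {Container, ETA} does not hold.

No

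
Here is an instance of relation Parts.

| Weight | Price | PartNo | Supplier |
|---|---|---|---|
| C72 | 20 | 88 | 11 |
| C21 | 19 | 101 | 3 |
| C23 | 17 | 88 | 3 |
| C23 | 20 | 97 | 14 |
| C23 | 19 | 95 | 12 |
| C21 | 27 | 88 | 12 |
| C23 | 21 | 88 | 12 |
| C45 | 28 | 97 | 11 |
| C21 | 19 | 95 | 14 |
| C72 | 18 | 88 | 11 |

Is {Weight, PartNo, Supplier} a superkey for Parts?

Two distinct rows share (Weight=C72, PartNo=88, Supplier=11), so {Weight, PartNo, Supplier} does not determine every attribute — not a superkey.

No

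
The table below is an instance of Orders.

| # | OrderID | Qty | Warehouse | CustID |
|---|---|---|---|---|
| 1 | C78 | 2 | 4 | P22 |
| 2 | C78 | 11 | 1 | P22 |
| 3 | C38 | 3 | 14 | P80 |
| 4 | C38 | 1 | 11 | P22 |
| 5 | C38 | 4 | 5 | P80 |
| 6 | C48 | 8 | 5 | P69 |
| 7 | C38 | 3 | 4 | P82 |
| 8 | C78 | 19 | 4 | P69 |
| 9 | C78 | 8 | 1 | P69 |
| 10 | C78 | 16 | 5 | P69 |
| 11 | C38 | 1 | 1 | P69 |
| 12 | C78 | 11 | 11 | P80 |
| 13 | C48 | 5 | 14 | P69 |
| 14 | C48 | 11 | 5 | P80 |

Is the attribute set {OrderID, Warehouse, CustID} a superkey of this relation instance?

All 14 rows have distinct {OrderID, Warehouse, CustID} values, so {OrderID, Warehouse, CustID} → (all attributes) holds and {OrderID, Warehouse, CustID} is a superkey.

Yes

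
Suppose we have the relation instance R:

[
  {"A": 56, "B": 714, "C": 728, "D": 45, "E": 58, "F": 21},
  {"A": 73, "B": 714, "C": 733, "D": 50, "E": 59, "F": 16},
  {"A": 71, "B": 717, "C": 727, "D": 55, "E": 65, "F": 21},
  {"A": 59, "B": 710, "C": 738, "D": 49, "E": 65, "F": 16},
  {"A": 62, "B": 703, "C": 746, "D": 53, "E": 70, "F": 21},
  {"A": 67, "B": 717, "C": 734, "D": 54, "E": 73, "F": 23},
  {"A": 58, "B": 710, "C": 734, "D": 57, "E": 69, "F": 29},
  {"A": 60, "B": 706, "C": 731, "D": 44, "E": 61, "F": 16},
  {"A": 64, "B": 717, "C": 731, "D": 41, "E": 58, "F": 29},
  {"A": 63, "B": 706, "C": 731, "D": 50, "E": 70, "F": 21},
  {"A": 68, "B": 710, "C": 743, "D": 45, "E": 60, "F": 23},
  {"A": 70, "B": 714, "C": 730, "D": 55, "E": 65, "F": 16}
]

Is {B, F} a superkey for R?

Two distinct rows share (B=714, F=16), so {B, F} does not determine every attribute — not a superkey.

No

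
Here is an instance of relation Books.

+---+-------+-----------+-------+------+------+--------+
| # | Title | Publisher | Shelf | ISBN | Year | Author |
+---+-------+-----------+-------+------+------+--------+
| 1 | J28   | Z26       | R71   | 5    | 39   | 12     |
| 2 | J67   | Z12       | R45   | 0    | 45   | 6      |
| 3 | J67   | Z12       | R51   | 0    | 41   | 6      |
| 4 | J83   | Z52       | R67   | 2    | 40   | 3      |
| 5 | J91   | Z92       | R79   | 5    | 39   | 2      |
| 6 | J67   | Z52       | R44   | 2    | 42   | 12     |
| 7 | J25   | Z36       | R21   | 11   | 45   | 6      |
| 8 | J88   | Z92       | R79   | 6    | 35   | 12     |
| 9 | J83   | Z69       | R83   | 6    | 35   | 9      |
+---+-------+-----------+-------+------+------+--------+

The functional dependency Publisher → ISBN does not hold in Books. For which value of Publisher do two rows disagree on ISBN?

Publisher=Z26: row 1 → ISBN = 5 ✓
Publisher=Z12: rows 2, 3 → ISBN = 0, 0 ✓
Publisher=Z52: rows 4, 6 → ISBN = 2, 2 ✓
Publisher=Z92: rows 5, 8 → ISBN takes values {5, 6} — violation
Publisher=Z36: row 7 → ISBN = 11 ✓
Publisher=Z69: row 9 → ISBN = 6 ✓
The only Publisher value with inconsistent ISBN is Publisher=Z92.

Z92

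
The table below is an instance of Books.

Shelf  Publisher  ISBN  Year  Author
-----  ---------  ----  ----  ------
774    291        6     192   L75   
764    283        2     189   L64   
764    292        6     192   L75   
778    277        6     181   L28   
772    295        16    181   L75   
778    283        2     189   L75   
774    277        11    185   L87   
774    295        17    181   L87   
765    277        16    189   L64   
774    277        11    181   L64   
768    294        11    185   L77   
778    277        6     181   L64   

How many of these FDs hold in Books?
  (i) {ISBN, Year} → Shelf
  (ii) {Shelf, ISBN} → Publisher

(i) {ISBN, Year} → Shelf: (ISBN=6, Year=192): 2 rows → Shelf takes values {774, 764} — violation; (ISBN=2, Year=189): 2 rows → Shelf takes values {764, 778} — violation; (ISBN=11, Year=185): 2 rows → Shelf takes values {774, 768} — violation — fails.
(ii) {Shelf, ISBN} → Publisher: every LHS value maps to a single RHS value — holds.
1 of the 2 dependencies holds.

1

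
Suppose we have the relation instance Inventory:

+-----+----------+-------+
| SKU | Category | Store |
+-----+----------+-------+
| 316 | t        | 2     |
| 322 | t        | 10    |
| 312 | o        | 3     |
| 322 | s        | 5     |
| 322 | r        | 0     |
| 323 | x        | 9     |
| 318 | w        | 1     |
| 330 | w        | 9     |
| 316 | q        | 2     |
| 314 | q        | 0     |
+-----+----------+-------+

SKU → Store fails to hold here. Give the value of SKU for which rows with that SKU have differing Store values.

SKU=316: 2 rows → Store = 2, 2 ✓
SKU=322: 3 rows → Store takes values {10, 5, 0} — violation
SKU=312: 1 row → Store = 3 ✓
SKU=323: 1 row → Store = 9 ✓
SKU=318: 1 row → Store = 1 ✓
SKU=330: 1 row → Store = 9 ✓
SKU=314: 1 row → Store = 0 ✓
The only SKU value with inconsistent Store is SKU=322.

322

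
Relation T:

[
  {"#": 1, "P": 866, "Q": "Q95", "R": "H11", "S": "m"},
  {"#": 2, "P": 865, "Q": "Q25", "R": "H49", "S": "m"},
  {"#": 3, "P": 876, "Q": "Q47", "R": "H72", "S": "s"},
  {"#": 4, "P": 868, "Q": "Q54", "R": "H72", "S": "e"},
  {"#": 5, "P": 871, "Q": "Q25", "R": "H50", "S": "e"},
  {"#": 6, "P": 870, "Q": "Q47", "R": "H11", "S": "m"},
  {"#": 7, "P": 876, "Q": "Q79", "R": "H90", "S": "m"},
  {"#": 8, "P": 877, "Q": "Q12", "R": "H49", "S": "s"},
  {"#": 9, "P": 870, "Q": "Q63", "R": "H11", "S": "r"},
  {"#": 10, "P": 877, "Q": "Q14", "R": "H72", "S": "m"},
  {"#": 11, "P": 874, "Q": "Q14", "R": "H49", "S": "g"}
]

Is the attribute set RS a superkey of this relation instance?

No

Rows 1 and 6 have the same RS value (R=H11, S=m) but are distinct tuples, so RS does not determine every attribute — not a superkey.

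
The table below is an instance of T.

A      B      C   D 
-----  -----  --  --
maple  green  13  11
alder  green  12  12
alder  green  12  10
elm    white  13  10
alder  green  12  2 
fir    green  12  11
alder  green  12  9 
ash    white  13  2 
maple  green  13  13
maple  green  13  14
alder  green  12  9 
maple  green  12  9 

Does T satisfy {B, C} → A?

No

(B=green, C=13): 3 rows → A = maple, maple, maple ✓
(B=green, C=12): 7 rows → A takes values {alder, fir, maple} — violation
(B=white, C=13): 2 rows → A takes values {elm, ash} — violation
Two rows agree on {B, C} but differ on A, so {B, C} → A does not hold.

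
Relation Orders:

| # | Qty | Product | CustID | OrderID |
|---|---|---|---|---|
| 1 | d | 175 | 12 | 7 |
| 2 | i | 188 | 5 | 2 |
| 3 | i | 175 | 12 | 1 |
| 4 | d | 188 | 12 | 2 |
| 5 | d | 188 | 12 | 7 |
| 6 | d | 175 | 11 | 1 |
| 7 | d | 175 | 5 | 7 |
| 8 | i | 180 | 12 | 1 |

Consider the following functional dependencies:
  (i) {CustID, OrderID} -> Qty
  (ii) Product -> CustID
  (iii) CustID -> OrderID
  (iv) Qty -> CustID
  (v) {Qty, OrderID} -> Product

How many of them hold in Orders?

(i) {CustID, OrderID} -> Qty: every LHS value maps to a single RHS value — holds.
(ii) Product -> CustID: Product=175: rows 1, 3, 6, 7 → CustID takes values {12, 11, 5} — violation; Product=188: rows 2, 4, 5 → CustID takes values {5, 12} — violation — fails.
(iii) CustID -> OrderID: CustID=12: rows 1, 3, 4, 5, 8 → OrderID takes values {7, 1, 2} — violation; CustID=5: rows 2, 7 → OrderID takes values {2, 7} — violation — fails.
(iv) Qty -> CustID: Qty=d: rows 1, 4, 5, 6, 7 → CustID takes values {12, 11, 5} — violation; Qty=i: rows 2, 3, 8 → CustID takes values {5, 12} — violation — fails.
(v) {Qty, OrderID} -> Product: (Qty=d, OrderID=7): rows 1, 5, 7 → Product takes values {175, 188} — violation; (Qty=i, OrderID=1): rows 3, 8 → Product takes values {175, 180} — violation — fails.
1 of the 5 dependencies holds.

1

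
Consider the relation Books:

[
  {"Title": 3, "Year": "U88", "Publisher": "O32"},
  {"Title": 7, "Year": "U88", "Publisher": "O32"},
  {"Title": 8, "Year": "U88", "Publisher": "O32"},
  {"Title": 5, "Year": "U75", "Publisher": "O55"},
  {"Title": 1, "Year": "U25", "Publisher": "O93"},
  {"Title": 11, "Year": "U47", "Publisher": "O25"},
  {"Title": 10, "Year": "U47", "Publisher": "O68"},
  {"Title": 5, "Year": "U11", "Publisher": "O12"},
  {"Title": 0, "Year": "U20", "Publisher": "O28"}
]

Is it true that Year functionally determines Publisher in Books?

No

Year=U88: 3 rows → Publisher = O32, O32, O32 ✓
Year=U75: 1 row → Publisher = O55 ✓
Year=U25: 1 row → Publisher = O93 ✓
Year=U47: 2 rows → Publisher takes values {O25, O68} — violation
Year=U11: 1 row → Publisher = O12 ✓
Year=U20: 1 row → Publisher = O28 ✓
Two rows agree on Year but differ on Publisher, so Year -> Publisher does not hold.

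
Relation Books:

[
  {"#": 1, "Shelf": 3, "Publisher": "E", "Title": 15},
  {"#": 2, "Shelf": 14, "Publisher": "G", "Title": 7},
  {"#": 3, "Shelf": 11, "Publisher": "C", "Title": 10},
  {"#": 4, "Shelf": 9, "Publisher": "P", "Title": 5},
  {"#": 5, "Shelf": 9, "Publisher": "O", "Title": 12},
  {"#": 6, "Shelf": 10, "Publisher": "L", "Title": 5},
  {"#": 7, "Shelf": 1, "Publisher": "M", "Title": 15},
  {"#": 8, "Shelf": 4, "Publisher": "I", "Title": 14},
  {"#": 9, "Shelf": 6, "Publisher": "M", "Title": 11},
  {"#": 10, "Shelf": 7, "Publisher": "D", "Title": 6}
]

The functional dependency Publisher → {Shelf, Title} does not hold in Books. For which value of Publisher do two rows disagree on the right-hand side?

Publisher=E: row 1 → {Shelf,Title} = (3, 15) ✓
Publisher=G: row 2 → {Shelf,Title} = (14, 7) ✓
Publisher=C: row 3 → {Shelf,Title} = (11, 10) ✓
Publisher=P: row 4 → {Shelf,Title} = (9, 5) ✓
Publisher=O: row 5 → {Shelf,Title} = (9, 12) ✓
Publisher=L: row 6 → {Shelf,Title} = (10, 5) ✓
Publisher=M: rows 7, 9 → {Shelf,Title} takes values {(1, 15), (6, 11)} — violation
Publisher=I: row 8 → {Shelf,Title} = (4, 14) ✓
Publisher=D: row 10 → {Shelf,Title} = (7, 6) ✓
The only Publisher value with inconsistent RHS is Publisher=M.

M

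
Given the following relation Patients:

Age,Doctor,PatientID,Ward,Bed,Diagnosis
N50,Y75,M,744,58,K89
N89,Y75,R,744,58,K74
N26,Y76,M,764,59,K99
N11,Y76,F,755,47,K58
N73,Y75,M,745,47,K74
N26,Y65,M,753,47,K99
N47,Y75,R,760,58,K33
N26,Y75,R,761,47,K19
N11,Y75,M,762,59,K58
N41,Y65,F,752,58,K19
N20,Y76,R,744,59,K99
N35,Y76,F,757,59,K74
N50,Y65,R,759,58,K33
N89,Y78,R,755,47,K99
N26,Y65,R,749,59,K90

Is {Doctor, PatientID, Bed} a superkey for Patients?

No

Two distinct rows share (Doctor=Y75, PatientID=R, Bed=58), so {Doctor, PatientID, Bed} does not determine every attribute — not a superkey.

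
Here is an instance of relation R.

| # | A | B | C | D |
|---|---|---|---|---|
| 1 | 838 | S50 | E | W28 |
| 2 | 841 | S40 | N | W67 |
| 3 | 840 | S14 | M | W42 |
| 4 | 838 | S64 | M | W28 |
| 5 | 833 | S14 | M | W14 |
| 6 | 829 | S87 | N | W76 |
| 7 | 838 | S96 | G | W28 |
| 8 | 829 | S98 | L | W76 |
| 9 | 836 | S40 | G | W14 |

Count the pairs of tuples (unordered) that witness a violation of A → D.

A=838: all 3 rows agree on D — 0 pairs.
A=829: all 2 rows agree on D — 0 pairs.

0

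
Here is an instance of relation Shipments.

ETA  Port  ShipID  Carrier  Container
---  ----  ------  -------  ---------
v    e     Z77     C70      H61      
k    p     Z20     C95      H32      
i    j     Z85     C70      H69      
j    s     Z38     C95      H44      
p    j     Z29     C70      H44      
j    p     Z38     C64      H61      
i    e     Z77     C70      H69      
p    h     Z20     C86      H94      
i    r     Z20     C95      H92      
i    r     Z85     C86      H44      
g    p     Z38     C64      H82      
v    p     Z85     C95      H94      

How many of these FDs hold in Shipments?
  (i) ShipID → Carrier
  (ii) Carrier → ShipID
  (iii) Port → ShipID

0

(i) ShipID → Carrier: ShipID=Z20: 3 rows → Carrier takes values {C95, C86} — violation; ShipID=Z85: 3 rows → Carrier takes values {C70, C86, C95} — violation; ShipID=Z38: 3 rows → Carrier takes values {C95, C64} — violation — fails.
(ii) Carrier → ShipID: Carrier=C70: 4 rows → ShipID takes values {Z77, Z85, Z29} — violation; Carrier=C95: 4 rows → ShipID takes values {Z20, Z38, Z85} — violation; Carrier=C86: 2 rows → ShipID takes values {Z20, Z85} — violation — fails.
(iii) Port → ShipID: Port=p: 4 rows → ShipID takes values {Z20, Z38, Z85} — violation; Port=j: 2 rows → ShipID takes values {Z85, Z29} — violation; Port=r: 2 rows → ShipID takes values {Z20, Z85} — violation — fails.
None of the 3 dependencies hold.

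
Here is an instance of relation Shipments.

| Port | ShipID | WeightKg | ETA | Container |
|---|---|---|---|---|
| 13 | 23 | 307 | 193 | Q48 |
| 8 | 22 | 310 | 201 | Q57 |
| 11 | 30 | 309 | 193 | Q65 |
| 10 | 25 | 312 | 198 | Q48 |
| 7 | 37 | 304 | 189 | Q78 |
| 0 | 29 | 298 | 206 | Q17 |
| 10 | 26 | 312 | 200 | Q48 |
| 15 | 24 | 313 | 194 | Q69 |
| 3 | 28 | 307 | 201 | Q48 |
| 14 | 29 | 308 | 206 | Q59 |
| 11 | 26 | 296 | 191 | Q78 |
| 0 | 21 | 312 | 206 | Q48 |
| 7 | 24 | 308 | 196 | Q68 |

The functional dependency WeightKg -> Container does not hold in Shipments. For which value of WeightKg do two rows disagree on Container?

WeightKg=307: 2 rows → Container = Q48, Q48 ✓
WeightKg=310: 1 row → Container = Q57 ✓
WeightKg=309: 1 row → Container = Q65 ✓
WeightKg=312: 3 rows → Container = Q48, Q48, Q48 ✓
WeightKg=304: 1 row → Container = Q78 ✓
WeightKg=298: 1 row → Container = Q17 ✓
WeightKg=313: 1 row → Container = Q69 ✓
WeightKg=308: 2 rows → Container takes values {Q59, Q68} — violation
WeightKg=296: 1 row → Container = Q78 ✓
The only WeightKg value with inconsistent Container is WeightKg=308.

308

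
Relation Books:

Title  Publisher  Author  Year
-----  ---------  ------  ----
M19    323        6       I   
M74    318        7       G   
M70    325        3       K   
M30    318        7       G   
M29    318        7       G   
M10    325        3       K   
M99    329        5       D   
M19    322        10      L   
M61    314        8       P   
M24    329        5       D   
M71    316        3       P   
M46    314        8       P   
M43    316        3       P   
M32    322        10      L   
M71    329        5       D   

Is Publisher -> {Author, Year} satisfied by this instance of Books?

Publisher=323: 1 row → {Author,Year} = (6, I) ✓
Publisher=318: 3 rows → {Author,Year} = (7, G), (7, G), (7, G) ✓
Publisher=325: 2 rows → {Author,Year} = (3, K), (3, K) ✓
Publisher=329: 3 rows → {Author,Year} = (5, D), (5, D), (5, D) ✓
Publisher=322: 2 rows → {Author,Year} = (10, L), (10, L) ✓
Publisher=314: 2 rows → {Author,Year} = (8, P), (8, P) ✓
Publisher=316: 2 rows → {Author,Year} = (3, P), (3, P) ✓
Every Publisher value is associated with a single {Author, Year} value, so Publisher -> {Author, Year} holds.

Yes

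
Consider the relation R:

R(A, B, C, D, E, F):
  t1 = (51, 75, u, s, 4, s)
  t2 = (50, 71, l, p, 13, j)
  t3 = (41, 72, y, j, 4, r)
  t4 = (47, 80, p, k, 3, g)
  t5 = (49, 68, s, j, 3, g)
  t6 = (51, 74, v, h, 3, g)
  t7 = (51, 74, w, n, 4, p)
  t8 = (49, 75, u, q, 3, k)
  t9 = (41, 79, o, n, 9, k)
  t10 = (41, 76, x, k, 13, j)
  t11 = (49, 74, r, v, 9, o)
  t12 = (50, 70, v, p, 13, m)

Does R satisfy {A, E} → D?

(A=51, E=4): rows 1, 7 → D takes values {s, n} — violation
(A=50, E=13): rows 2, 12 → D = p, p ✓
(A=41, E=4): row 3 → D = j ✓
(A=47, E=3): row 4 → D = k ✓
(A=49, E=3): rows 5, 8 → D takes values {j, q} — violation
(A=51, E=3): row 6 → D = h ✓
(A=41, E=9): row 9 → D = n ✓
(A=41, E=13): row 10 → D = k ✓
(A=49, E=9): row 11 → D = v ✓
Two rows agree on {A, E} but differ on D, so {A, E} → D does not hold.

No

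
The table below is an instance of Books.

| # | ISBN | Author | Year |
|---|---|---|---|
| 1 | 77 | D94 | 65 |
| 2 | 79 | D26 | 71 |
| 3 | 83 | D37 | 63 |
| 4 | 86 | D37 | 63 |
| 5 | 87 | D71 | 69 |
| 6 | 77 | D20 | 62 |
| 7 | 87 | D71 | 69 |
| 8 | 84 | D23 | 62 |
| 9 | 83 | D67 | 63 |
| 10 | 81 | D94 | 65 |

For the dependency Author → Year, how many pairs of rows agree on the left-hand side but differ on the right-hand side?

0

Author=D94: all 2 rows agree on Year — 0 pairs.
Author=D37: all 2 rows agree on Year — 0 pairs.
Author=D71: all 2 rows agree on Year — 0 pairs.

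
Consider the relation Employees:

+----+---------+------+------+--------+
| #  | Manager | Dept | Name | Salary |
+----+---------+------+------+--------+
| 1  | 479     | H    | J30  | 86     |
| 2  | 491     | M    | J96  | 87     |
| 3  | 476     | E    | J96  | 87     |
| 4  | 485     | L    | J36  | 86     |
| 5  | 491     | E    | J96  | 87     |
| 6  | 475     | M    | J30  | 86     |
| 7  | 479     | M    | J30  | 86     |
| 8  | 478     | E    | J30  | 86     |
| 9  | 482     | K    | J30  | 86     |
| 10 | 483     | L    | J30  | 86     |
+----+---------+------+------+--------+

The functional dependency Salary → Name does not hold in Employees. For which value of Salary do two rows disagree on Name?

Salary=86: rows 1, 4, 6, 7, 8, 9, 10 → Name takes values {J30, J36} — violation
Salary=87: rows 2, 3, 5 → Name = J96, J96, J96 ✓
The only Salary value with inconsistent Name is Salary=86.

86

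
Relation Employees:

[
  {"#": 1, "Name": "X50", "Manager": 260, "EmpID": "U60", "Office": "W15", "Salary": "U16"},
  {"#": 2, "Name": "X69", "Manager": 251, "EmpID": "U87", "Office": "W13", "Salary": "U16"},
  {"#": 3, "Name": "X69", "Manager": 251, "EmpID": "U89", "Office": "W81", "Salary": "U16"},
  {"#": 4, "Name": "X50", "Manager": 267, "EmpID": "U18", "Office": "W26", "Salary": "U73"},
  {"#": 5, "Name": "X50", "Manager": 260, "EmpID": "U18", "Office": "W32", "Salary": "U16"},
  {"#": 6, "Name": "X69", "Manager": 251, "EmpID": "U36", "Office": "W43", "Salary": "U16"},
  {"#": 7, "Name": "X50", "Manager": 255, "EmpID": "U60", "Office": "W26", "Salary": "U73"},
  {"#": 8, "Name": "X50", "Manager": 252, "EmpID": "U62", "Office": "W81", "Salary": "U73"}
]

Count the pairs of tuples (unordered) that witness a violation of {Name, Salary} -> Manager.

3

(Name=X50, Salary=U16): all 2 rows agree on Manager — 0 pairs.
(Name=X69, Salary=U16): all 3 rows agree on Manager — 0 pairs.
(Name=X50, Salary=U73): violating pairs (4,7), (4,8), (7,8) — 3 pairs.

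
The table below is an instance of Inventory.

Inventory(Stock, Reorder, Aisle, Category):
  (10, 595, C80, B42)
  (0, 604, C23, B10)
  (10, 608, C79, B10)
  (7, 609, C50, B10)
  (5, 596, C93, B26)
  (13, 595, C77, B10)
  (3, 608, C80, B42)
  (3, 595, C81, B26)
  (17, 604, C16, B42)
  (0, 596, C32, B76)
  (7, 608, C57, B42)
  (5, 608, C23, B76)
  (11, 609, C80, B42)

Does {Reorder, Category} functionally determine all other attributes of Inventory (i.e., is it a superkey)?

Two distinct rows share (Reorder=608, Category=B42), so {Reorder, Category} does not determine every attribute — not a superkey.

No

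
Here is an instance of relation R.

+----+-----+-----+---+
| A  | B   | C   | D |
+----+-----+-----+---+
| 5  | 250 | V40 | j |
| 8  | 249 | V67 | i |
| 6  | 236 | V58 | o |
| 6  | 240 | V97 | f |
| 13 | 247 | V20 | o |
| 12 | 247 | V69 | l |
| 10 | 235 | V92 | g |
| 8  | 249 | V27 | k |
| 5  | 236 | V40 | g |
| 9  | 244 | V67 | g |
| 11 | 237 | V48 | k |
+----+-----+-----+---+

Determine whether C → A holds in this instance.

C=V40: 2 rows → A = 5, 5 ✓
C=V67: 2 rows → A takes values {8, 9} — violation
C=V58: 1 row → A = 6 ✓
C=V97: 1 row → A = 6 ✓
C=V20: 1 row → A = 13 ✓
C=V69: 1 row → A = 12 ✓
C=V92: 1 row → A = 10 ✓
C=V27: 1 row → A = 8 ✓
C=V48: 1 row → A = 11 ✓
Two rows agree on C but differ on A, so C → A does not hold.

No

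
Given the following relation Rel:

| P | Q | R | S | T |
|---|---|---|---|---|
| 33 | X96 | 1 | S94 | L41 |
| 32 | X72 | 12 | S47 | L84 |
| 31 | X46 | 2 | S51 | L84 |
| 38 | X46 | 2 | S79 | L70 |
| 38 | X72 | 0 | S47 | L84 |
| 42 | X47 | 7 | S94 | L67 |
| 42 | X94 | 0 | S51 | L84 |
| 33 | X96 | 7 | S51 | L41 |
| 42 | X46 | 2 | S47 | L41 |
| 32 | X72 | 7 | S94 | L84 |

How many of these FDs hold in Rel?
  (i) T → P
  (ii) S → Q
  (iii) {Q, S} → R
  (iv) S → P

0

(i) T → P: T=L41: 3 rows → P takes values {33, 42} — violation; T=L84: 5 rows → P takes values {32, 31, 38, 42} — violation — fails.
(ii) S → Q: S=S94: 3 rows → Q takes values {X96, X47, X72} — violation; S=S47: 3 rows → Q takes values {X72, X46} — violation; S=S51: 3 rows → Q takes values {X46, X94, X96} — violation — fails.
(iii) {Q, S} → R: (Q=X72, S=S47): 2 rows → R takes values {12, 0} — violation — fails.
(iv) S → P: S=S94: 3 rows → P takes values {33, 42, 32} — violation; S=S47: 3 rows → P takes values {32, 38, 42} — violation; S=S51: 3 rows → P takes values {31, 42, 33} — violation — fails.
None of the 4 dependencies hold.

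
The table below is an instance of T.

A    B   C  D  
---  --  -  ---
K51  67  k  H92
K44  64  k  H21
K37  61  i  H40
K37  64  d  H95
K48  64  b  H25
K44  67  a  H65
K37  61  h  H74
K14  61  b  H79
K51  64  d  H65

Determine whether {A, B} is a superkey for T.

No

Two distinct rows share (A=K37, B=61), so {A, B} does not determine every attribute — not a superkey.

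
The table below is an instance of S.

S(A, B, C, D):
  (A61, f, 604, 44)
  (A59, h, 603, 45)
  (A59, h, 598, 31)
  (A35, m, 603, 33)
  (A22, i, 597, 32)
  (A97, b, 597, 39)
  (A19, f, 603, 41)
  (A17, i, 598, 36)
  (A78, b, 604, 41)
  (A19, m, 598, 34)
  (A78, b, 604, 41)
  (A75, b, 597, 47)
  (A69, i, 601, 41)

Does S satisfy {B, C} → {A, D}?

(B=f, C=604): 1 row → {A,D} = (A61, 44) ✓
(B=h, C=603): 1 row → {A,D} = (A59, 45) ✓
(B=h, C=598): 1 row → {A,D} = (A59, 31) ✓
(B=m, C=603): 1 row → {A,D} = (A35, 33) ✓
(B=i, C=597): 1 row → {A,D} = (A22, 32) ✓
(B=b, C=597): 2 rows → {A,D} takes values {(A97, 39), (A75, 47)} — violation
(B=f, C=603): 1 row → {A,D} = (A19, 41) ✓
(B=i, C=598): 1 row → {A,D} = (A17, 36) ✓
(B=b, C=604): 2 rows → {A,D} = (A78, 41), (A78, 41) ✓
(B=m, C=598): 1 row → {A,D} = (A19, 34) ✓
(B=i, C=601): 1 row → {A,D} = (A69, 41) ✓
Two rows agree on {B, C} but differ on {A, D}, so {B, C} → {A, D} does not hold.

No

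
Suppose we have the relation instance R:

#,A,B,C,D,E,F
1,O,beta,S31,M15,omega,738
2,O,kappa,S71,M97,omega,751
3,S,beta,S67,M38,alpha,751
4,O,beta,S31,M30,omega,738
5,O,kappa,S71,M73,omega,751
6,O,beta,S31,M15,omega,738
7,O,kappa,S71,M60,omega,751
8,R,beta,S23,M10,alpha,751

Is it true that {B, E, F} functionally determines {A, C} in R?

No

(B=beta, E=omega, F=738): rows 1, 4, 6 → {A,C} = (O, S31), (O, S31), (O, S31) ✓
(B=kappa, E=omega, F=751): rows 2, 5, 7 → {A,C} = (O, S71), (O, S71), (O, S71) ✓
(B=beta, E=alpha, F=751): rows 3, 8 → {A,C} takes values {(S, S67), (R, S23)} — violation
Two rows agree on {B, E, F} but differ on {A, C}, so {B, E, F} -> {A, C} does not hold.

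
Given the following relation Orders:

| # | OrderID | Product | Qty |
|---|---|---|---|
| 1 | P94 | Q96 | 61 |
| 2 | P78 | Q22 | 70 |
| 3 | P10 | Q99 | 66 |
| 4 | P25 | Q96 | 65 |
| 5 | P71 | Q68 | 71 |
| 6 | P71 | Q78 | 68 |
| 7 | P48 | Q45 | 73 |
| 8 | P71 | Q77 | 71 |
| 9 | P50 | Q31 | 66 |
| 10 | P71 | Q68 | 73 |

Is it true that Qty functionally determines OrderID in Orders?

No

Qty=61: row 1 → OrderID = P94 ✓
Qty=70: row 2 → OrderID = P78 ✓
Qty=66: rows 3, 9 → OrderID takes values {P10, P50} — violation
Qty=65: row 4 → OrderID = P25 ✓
Qty=71: rows 5, 8 → OrderID = P71, P71 ✓
Qty=68: row 6 → OrderID = P71 ✓
Qty=73: rows 7, 10 → OrderID takes values {P48, P71} — violation
Two rows agree on Qty but differ on OrderID, so Qty -> OrderID does not hold.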